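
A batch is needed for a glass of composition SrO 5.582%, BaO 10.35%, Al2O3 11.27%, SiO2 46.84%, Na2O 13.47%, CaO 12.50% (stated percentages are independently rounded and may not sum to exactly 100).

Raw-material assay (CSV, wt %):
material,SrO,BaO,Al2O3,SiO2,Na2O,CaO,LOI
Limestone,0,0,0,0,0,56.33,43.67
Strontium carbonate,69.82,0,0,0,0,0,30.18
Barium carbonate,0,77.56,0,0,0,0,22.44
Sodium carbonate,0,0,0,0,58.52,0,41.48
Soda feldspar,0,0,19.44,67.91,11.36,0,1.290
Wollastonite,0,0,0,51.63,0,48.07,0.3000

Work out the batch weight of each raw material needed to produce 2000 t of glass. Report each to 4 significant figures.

Batch per 2000 t glass:
  Limestone: 196.9 t
  Strontium carbonate: 159.9 t
  Barium carbonate: 266.9 t
  Sodium carbonate: 235.3 t
  Soda feldspar: 1159 t
  Wollastonite: 289.4 t
Total batch = 2307 t; LOI loss = 307.6 t; yield = 86.67%

Mid-chain values are shown, with 4-significant-digit rounding, across the worked steps. The whole derivation keeps full float precision through the solve; a single rounding completes each reported number; the derived quantities, which include the yield, LOI, the six compositions, glass mass, totals, are recomputed at exact precision, as set out in the problem or answer text, using the weight values for 2000 t of glass.
Oxide mass targets, per 2000 t glass:
  SrO: 5.582% × 2000 = 111.6 t
  BaO: 10.35% × 2000 = 207.0 t
  Al2O3: 11.27% × 2000 = 225.4 t
  SiO2: 46.84% × 2000 = 936.8 t
  Na2O: 13.47% × 2000 = 269.4 t
  CaO: 12.50% × 2000 = 250.0 t
A balance pass over the oxides, per the reported batch figures, against the basis in use (target by target, the sums agree exact up to rounding of places):
  SrO: 159.9·0.6982 = 111.6 t (target 111.6 t)
  BaO: 266.9·0.7756 = 207.0 t (target 207.0 t)
  Al2O3: 1159·0.1944 = 225.3 t (target 225.4 t)
  SiO2: 1159·0.6791 + 289.4·0.5163 = 936.5 t (target 936.8 t)
  Na2O: 235.3·0.5852 + 1159·0.1136 = 269.4 t (target 269.4 t)
  CaO: 196.9·0.5633 + 289.4·0.4807 = 250.0 t (target 250.0 t)
Glass mass check: total charge less LOI = 2000 t (the Σ of target masses is 2000 t; stated basis 2000 t — a pure rounding effect).
Summing the batch: Σ batch = 2307 t; the LOI term Σ batch·LOI equals 307.6 t; yield: glass divided by total = 86.67%.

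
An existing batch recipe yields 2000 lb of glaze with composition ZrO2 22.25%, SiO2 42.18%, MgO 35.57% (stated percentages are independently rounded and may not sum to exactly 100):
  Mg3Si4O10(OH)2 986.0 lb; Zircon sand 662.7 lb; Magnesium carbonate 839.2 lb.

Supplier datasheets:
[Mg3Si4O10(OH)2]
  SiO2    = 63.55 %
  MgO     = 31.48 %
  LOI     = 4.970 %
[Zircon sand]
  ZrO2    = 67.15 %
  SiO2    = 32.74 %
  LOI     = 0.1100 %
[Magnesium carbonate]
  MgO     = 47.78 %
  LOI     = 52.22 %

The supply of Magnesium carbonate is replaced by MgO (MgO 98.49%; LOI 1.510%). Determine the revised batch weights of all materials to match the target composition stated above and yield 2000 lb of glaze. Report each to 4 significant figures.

Revised batch per 2000 lb glaze:
  Mg3Si4O10(OH)2: 986.0 lb
  Zircon sand: 662.7 lb
  MgO: 407.1 lb
Total batch = 2056 lb; LOI loss = 55.88 lb

Every computation carries full precision at every stage. In-progress results appear (rounded to 4 significant digits) when written out — a single rounding produces each reported result. Derived quantities, which include the yield, glass mass, three oxide percentages, totals, ignition loss, are re-derived in exact precision, exactly as shown in the problem or the answer, using the weight values per 2000 lb of glass.
Target oxide masses per 2000 lb glaze:
  ZrO2: 22.25% × 2000 = 445.0 lb
  SiO2: 42.18% × 2000 = 843.6 lb
  MgO: 35.57% × 2000 = 711.4 lb
Oxide-by-oxide audit per the reported batch figures, under the basis named above (sum by sum, the targets are met once rounding is allowed for):
  ZrO2: 662.7·0.6715 = 445.0 lb (target 445.0 lb)
  SiO2: 986.0·0.6355 + 662.7·0.3274 = 843.6 lb (target 843.6 lb)
  MgO: 986.0·0.3148 + 407.1·0.9849 = 711.3 lb (target 711.4 lb)
Glass-mass sanity pass: total batch − LOI = 2000 lb (summing oxide targets gives 2000 lb; basis as stated: 2000 lb — a pure rounding effect).
Whole-batch sum: Σ batch = 2056 lb; ignition loss, Σ(batch × LOI) = 55.88 lb; yield = glass ÷ total batch = 97.28%.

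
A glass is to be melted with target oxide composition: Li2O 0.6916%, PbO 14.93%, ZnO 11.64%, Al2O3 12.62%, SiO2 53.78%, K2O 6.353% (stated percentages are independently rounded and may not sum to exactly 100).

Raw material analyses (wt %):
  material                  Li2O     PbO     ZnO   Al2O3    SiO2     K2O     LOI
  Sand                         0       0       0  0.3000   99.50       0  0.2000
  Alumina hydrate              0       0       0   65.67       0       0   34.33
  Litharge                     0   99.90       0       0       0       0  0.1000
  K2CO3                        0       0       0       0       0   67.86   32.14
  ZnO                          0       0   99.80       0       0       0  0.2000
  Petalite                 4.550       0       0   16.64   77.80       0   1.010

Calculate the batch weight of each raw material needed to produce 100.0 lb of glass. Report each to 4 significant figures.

The working math carries full precision in all steps. Intermediates appear (rounded to four significant figures) between the steps — each reported figure carries a single rounding. Derived quantities are rebuilt in exact precision (net glass mass, totals, six oxide percentages, the yield, LOI) from the weighed amounts on 100.0 lb of glass, as set out in problem or answer.
Target masses of each oxide per 100.0 lb glass:
  Li2O: 0.6916% × 100.0 = 0.6916 lb
  PbO: 14.93% × 100.0 = 14.93 lb
  ZnO: 11.64% × 100.0 = 11.64 lb
  Al2O3: 12.62% × 100.0 = 12.62 lb
  SiO2: 53.78% × 100.0 = 53.78 lb
  K2O: 6.353% × 100.0 = 6.353 lb
Per-oxide balance check with the batch weights as given, at the basis given (summed amounts equal target values net of answer rounding effects):
  Li2O: 15.20·0.04550 = 0.6916 lb (target 0.6916 lb)
  PbO: 14.94·0.9990 = 14.93 lb (target 14.93 lb)
  ZnO: 11.66·0.9980 = 11.64 lb (target 11.64 lb)
  Al2O3: 42.17·0.003000 + 15.17·0.6567 + 15.20·0.1664 = 12.62 lb (target 12.62 lb)
  SiO2: 42.17·0.9950 + 15.20·0.7780 = 53.78 lb (target 53.78 lb)
  K2O: 9.362·0.6786 = 6.353 lb (target 6.353 lb)
Glass-mass sanity pass: the batch minus its LOI: 100.0 lb (the Σ of target masses is 100.0 lb; with the basis standing at 100.0 lb — differing by rounding only).
Whole-batch sum: Σ batch = 108.5 lb; ignition loss, Σ(batch × LOI) = 8.493 lb; yield, glass over the total, = 92.17%.

Batch per 100.0 lb glass:
  Sand: 42.17 lb
  Alumina hydrate: 15.17 lb
  Litharge: 14.94 lb
  K2CO3: 9.362 lb
  ZnO: 11.66 lb
  Petalite: 15.20 lb
Total batch = 108.5 lb; LOI loss = 8.493 lb; yield = 92.17%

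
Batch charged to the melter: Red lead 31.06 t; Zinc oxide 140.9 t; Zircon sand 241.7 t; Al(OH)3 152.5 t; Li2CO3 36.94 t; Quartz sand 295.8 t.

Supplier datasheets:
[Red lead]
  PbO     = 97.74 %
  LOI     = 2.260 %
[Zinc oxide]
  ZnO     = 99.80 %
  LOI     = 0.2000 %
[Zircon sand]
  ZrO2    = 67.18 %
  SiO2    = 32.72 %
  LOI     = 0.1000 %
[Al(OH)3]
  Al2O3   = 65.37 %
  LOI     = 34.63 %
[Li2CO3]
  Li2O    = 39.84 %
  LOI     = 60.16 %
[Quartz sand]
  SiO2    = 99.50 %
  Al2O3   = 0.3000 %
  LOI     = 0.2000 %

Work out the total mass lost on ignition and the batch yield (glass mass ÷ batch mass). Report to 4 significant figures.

Each numeric step holds exact precision all the way through; intermediates appear rounded to 4 significant figures as written; each reported number is rounded once only — derived quantities are rebuilt at full precision (six oxide percentages, glass mass, LOI, totals, yield) starting from the weights for 822.0 t of glass, as written in problem or answer.
Material-by-material LOI:
  Red lead: 31.06 × 0.02260 = 0.7020 t
  Zinc oxide: 140.9 × 0.002000 = 0.2818 t
  Zircon sand: 241.7 × 0.001000 = 0.2417 t
  Al(OH)3: 152.5 × 0.3463 = 52.81 t
  Li2CO3: 36.94 × 0.6016 = 22.22 t
  Quartz sand: 295.8 × 0.002000 = 0.5916 t
Total LOI = 76.85 t
Glass = batch − LOI = 898.9 − 76.85 = 822.0 t

LOI loss = 76.85 t; glass = 822.0 t; yield = 91.45%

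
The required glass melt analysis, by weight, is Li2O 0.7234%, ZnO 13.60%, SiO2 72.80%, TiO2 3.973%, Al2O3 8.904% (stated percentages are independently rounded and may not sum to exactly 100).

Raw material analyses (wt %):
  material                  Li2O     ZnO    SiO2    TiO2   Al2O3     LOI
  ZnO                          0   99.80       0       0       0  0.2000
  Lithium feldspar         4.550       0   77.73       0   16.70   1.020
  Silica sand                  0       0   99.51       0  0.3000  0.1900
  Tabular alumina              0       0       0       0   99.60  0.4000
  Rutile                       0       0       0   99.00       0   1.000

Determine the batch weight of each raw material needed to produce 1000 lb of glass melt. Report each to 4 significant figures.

All arithmetic runs at exact precision throughout; values along the way are displayed, rounded to four significant figures, within the worked lines — each reported figure is rounded once only. Derived quantities are recomputed starting from the weights on 1000 lb of glass in full float precision (yield, LOI, totals, net glass mass, the five compositions) precisely as stated by the problem or the answer.
Oxide mass targets, per 1000 lb glass melt:
  Li2O: 0.7234% × 1000 = 7.234 lb
  ZnO: 13.60% × 1000 = 136.0 lb
  SiO2: 72.80% × 1000 = 728.0 lb
  TiO2: 3.973% × 1000 = 39.73 lb
  Al2O3: 8.904% × 1000 = 89.04 lb
Oxide-by-oxide audit on the weights just shown, on the stated basis (delivered sums recover each target net of answer rounding effects):
  Li2O: 159.0·0.04550 = 7.234 lb (target 7.234 lb)
  ZnO: 136.3·0.9980 = 136.0 lb (target 136.0 lb)
  SiO2: 159.0·0.7773 + 607.4·0.9951 = 728.0 lb (target 728.0 lb)
  TiO2: 40.13·0.9900 = 39.73 lb (target 39.73 lb)
  Al2O3: 159.0·0.1670 + 607.4·0.003000 + 60.91·0.9960 = 89.04 lb (target 89.04 lb)
Glass-mass closure: the batch minus its LOI: 1000 lb (summing oxide targets gives 1000 lb; against the stated basis, 1000 lb — differing by rounding only).
Whole-batch sum: Σ batch = 1004 lb; loss to ignition Σ batch·LOI = 3.693 lb; as yield: glass ÷ batch → 99.63%.

Batch per 1000 lb glass melt:
  ZnO: 136.3 lb
  Lithium feldspar: 159.0 lb
  Silica sand: 607.4 lb
  Tabular alumina: 60.91 lb
  Rutile: 40.13 lb
Total batch = 1004 lb; LOI loss = 3.693 lb; yield = 99.63%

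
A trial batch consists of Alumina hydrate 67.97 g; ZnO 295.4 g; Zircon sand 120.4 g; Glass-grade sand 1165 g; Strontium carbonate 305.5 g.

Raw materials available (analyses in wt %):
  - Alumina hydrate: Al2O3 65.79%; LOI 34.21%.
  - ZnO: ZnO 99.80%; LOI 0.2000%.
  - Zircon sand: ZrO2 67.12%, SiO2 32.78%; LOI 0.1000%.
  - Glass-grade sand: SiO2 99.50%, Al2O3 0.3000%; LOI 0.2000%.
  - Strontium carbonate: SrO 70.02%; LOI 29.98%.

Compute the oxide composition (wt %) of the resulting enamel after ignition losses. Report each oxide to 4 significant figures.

Glass mass = 1836 g (batch 1954 − LOI 117.9).
Composition: ZrO2 4.401%, SiO2 65.27%, SrO 11.65%, ZnO 16.05%, Al2O3 2.625%

All arithmetic maintains full precision at every stage. Rounding to 4 significant figures extends to every intermediate as displayed. Exactly one rounding goes into each reported result — all derived quantities are rebuilt starting from the weights at 1836 g of glass at full precision (the yield, ignition loss, five oxide percentages, glass mass, totals) exactly as shown in the problem or answer text.
Oxide masses out of the charge:
  ZrO2: 120.4·0.6712 = 80.81 g
  SiO2: 120.4·0.3278 + 1165·0.9950 = 1199 g
  SrO: 305.5·0.7002 = 213.9 g
  ZnO: 295.4·0.9980 = 294.8 g
  Al2O3: 67.97·0.6579 + 1165·0.003000 = 48.21 g
LOI: 67.97·0.3421 + 295.4·0.002000 + 120.4·0.001000 + 1165·0.002000 + 305.5·0.2998 = 117.9 g
The glass mass, total less LOI, = 1954 − 117.9 = 1836 g (the oxide masses sum to this)
percent share: oxide ÷ glass, ×100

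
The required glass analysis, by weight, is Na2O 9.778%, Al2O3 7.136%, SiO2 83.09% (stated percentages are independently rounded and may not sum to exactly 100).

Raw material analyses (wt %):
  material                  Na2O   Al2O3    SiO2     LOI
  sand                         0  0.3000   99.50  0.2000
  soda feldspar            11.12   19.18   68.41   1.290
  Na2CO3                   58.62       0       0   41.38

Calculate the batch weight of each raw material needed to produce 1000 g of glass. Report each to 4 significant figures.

The whole derivation keeps full float precision all the way through — values along the way are printed, with 4-significant-digit rounding, between the steps; every reported figure takes just one rounding. Derived quantities (net glass mass, ignition loss, three oxide percentages, totals, yield) are re-derived in full float precision starting from the weights on 1000 g of glass exactly as shown in problem or answer.
The oxide mass targets at 1000 g glass:
  Na2O: 9.778% × 1000 = 97.78 g
  Al2O3: 7.136% × 1000 = 71.36 g
  SiO2: 83.09% × 1000 = 830.9 g
A balance pass over the oxides, with the batch weights as given, on the stated basis (each sum matches its target mass once rounding is allowed for):
  Na2O: 362.9·0.1112 + 97.96·0.5862 = 97.78 g (target 97.78 g)
  Al2O3: 585.6·0.003000 + 362.9·0.1918 = 71.36 g (target 71.36 g)
  SiO2: 585.6·0.9950 + 362.9·0.6841 = 830.9 g (target 830.9 g)
Auditing the glass mass value: total charge less LOI = 1000 g (the Σ of target masses is 1000 g; versus the stated basis of 1000 g — a pure rounding effect).
Adding the batch up: Σ batch = 1046 g; ignition loss, Σ(batch × LOI) = 46.39 g; glass ÷ batch gives a yield of 95.57%.

Batch per 1000 g glass:
  sand: 585.6 g
  soda feldspar: 362.9 g
  Na2CO3: 97.96 g
Total batch = 1046 g; LOI loss = 46.39 g; yield = 95.57%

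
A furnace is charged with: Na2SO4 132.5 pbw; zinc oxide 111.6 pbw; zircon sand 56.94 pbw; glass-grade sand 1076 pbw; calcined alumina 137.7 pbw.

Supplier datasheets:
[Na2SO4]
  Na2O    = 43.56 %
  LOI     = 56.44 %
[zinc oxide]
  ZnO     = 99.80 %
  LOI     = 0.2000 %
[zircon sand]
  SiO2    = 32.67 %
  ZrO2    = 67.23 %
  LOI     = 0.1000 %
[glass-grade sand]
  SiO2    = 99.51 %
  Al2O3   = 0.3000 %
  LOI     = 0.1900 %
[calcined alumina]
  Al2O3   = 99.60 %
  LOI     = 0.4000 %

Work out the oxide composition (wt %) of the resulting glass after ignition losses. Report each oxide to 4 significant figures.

Glass mass = 1437 pbw (batch 1515 − LOI 77.66).
Composition: ZnO 7.750%, Na2O 4.016%, SiO2 75.80%, Al2O3 9.768%, ZrO2 2.664%

The intermediate values are shown with 4-significant-digit rounding in the printout. All internal work runs at full precision from first step to last — a single rounding produces every reported figure. Derived quantities are recomputed at full precision (LOI, net glass mass, the totals, the five compositions, the yield) starting from the weights per 1437 pbw of glass, as given in either problem or answer.
Mass of each oxide from the mix:
  ZnO: 111.6·0.9980 = 111.4 pbw
  Na2O: 132.5·0.4356 = 57.72 pbw
  SiO2: 56.94·0.3267 + 1076·0.9951 = 1089 pbw
  Al2O3: 1076·0.003000 + 137.7·0.9960 = 140.4 pbw
  ZrO2: 56.94·0.6723 = 38.28 pbw
LOI: 132.5·0.5644 + 111.6·0.002000 + 56.94·0.001000 + 1076·0.001900 + 137.7·0.004000 = 77.66 pbw
Resulting glass, batch − LOI: 1515 − 77.66 = 1437 pbw (matching Σ of the oxides)
percent share: oxide ÷ glass, ×100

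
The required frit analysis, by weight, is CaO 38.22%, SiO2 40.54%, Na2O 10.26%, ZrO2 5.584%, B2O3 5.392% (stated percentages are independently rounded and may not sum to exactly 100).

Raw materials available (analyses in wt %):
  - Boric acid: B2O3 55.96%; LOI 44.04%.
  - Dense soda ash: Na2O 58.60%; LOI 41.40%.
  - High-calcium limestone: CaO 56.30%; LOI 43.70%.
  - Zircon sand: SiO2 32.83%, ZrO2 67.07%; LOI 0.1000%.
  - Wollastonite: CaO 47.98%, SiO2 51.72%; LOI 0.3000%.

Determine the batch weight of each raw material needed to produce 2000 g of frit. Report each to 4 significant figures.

Mid-chain values are displayed, with 4-significant-figure rounding, at each printed step — every computation maintains exact precision at every stage — each reported value receives exactly one rounding — derived quantities are carried from the weighed amounts on 2000 g of glass in full precision (totals, LOI, five oxide percentages, net glass mass, the yield), as given in the problem or answer text.
Oxide mass targets, per 2000 g frit:
  CaO: 38.22% × 2000 = 764.4 g
  SiO2: 40.54% × 2000 = 810.8 g
  Na2O: 10.26% × 2000 = 205.2 g
  ZrO2: 5.584% × 2000 = 111.7 g
  B2O3: 5.392% × 2000 = 107.8 g
Balance tally, oxide-wise, with the batch weights as given, against the basis in use (every target is met by its sum exact up to rounding of places):
  CaO: 111.8·0.5630 + 1462·0.4798 = 764.4 g (target 764.4 g)
  SiO2: 166.5·0.3283 + 1462·0.5172 = 810.8 g (target 810.8 g)
  Na2O: 350.2·0.5860 = 205.2 g (target 205.2 g)
  ZrO2: 166.5·0.6707 = 111.7 g (target 111.7 g)
  B2O3: 192.7·0.5596 = 107.8 g (target 107.8 g)
Auditing the glass mass value: batch total minus LOI = 2000 g (oxide target masses add up to 2000 g; basis as stated: 2000 g — gaps are rounding artifacts).
Batch total: Σ batch = 2283 g; LOI loss = Σ batch·LOI = 283.3 g; as yield: glass ÷ batch → 87.59%.

Batch per 2000 g frit:
  Boric acid: 192.7 g
  Dense soda ash: 350.2 g
  High-calcium limestone: 111.8 g
  Zircon sand: 166.5 g
  Wollastonite: 1462 g
Total batch = 2283 g; LOI loss = 283.3 g; yield = 87.59%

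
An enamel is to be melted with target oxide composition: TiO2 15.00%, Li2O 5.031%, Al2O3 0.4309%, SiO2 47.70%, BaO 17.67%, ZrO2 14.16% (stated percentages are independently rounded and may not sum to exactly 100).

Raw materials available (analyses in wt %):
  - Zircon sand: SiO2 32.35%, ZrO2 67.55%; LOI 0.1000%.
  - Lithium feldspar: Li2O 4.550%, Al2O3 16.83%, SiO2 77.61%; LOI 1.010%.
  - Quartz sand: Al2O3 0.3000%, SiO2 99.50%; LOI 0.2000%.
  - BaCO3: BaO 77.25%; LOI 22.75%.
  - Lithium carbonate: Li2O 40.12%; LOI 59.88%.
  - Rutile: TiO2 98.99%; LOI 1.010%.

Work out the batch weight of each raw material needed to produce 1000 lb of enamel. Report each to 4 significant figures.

Batch per 1000 lb enamel:
  Zircon sand: 209.6 lb
  Lithium feldspar: 18.53 lb
  Quartz sand: 396.8 lb
  BaCO3: 228.7 lb
  Lithium carbonate: 123.3 lb
  Rutile: 151.5 lb
Total batch = 1128 lb; LOI loss = 128.6 lb; yield = 88.61%

Mid-chain values appear rounded off to 4 significant digits as written. The whole derivation keeps exact precision at all times; a single rounding finalizes every reported figure — all derived quantities (net glass mass, the yield, the totals, the six compositions, ignition loss) are carried starting from the weights for 1000 lb of glass at exact precision, as they appear in question or answer.
Target masses of each oxide per 1000 lb enamel:
  TiO2: 15.00% × 1000 = 150.0 lb
  Li2O: 5.031% × 1000 = 50.31 lb
  Al2O3: 0.4309% × 1000 = 4.309 lb
  SiO2: 47.70% × 1000 = 477.0 lb
  BaO: 17.67% × 1000 = 176.7 lb
  ZrO2: 14.16% × 1000 = 141.6 lb
Sums-versus-targets review with the batch weights as given, under the basis named above (every target is met by its sum net of answer rounding effects):
  TiO2: 151.5·0.9899 = 150.0 lb (target 150.0 lb)
  Li2O: 18.53·0.04550 + 123.3·0.4012 = 50.31 lb (target 50.31 lb)
  Al2O3: 18.53·0.1683 + 396.8·0.003000 = 4.309 lb (target 4.309 lb)
  SiO2: 209.6·0.3235 + 18.53·0.7761 + 396.8·0.9950 = 477.0 lb (target 477.0 lb)
  BaO: 228.7·0.7725 = 176.7 lb (target 176.7 lb)
  ZrO2: 209.6·0.6755 = 141.6 lb (target 141.6 lb)
Auditing the glass mass value: total charge less LOI = 999.8 lb (the Σ of target masses is 999.9 lb; versus the stated basis of 1000 lb — differing by rounding only).
Batch grand total — Σ batch = 1128 lb; LOI loss = Σ batch·LOI = 128.6 lb; as yield: glass ÷ batch → 88.61%.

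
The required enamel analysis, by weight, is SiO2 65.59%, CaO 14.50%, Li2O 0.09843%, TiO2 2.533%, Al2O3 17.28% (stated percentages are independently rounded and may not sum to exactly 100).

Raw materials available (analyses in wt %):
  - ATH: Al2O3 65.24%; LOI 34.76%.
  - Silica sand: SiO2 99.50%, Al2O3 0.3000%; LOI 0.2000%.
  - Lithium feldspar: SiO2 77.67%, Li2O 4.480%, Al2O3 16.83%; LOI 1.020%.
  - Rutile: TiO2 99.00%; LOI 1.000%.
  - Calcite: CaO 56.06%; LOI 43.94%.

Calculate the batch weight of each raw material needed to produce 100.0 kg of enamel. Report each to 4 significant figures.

Batch per 100.0 kg enamel:
  ATH: 25.62 kg
  Silica sand: 64.20 kg
  Lithium feldspar: 2.197 kg
  Rutile: 2.559 kg
  Calcite: 25.87 kg
Total batch = 120.4 kg; LOI loss = 20.45 kg; yield = 83.02%

The working math carries full float precision at every stage; values along the way are printed rounded to four significant digits in the working; each reported number takes a single rounding. All derived quantities (totals, LOI, yield, glass mass, five oxide percentages) are recomputed starting from the weights on 100.0 kg of glass in full float precision, as set out in question or answer.
Oxide mass targets, per 100.0 kg enamel:
  SiO2: 65.59% × 100.0 = 65.59 kg
  CaO: 14.50% × 100.0 = 14.50 kg
  Li2O: 0.09843% × 100.0 = 0.09843 kg
  TiO2: 2.533% × 100.0 = 2.533 kg
  Al2O3: 17.28% × 100.0 = 17.28 kg
Sums-versus-targets review using the reported weights, on the stated basis (oxide sums agree with the targets once rounding is allowed for):
  SiO2: 64.20·0.9950 + 2.197·0.7767 = 65.59 kg (target 65.59 kg)
  CaO: 25.87·0.5606 = 14.50 kg (target 14.50 kg)
  Li2O: 2.197·0.04480 = 0.09843 kg (target 0.09843 kg)
  TiO2: 2.559·0.9900 = 2.533 kg (target 2.533 kg)
  Al2O3: 25.62·0.6524 + 64.20·0.003000 + 2.197·0.1683 = 17.28 kg (target 17.28 kg)
Glass-mass closure: total batch − LOI = 100.0 kg (oxide target masses add up to 100.0 kg; stated basis 100.0 kg — deltas are rounding alone).
Whole-batch sum: Σ batch = 120.4 kg; LOI removed, Σ of batch·LOI: 20.45 kg; yield: glass divided by total = 83.02%.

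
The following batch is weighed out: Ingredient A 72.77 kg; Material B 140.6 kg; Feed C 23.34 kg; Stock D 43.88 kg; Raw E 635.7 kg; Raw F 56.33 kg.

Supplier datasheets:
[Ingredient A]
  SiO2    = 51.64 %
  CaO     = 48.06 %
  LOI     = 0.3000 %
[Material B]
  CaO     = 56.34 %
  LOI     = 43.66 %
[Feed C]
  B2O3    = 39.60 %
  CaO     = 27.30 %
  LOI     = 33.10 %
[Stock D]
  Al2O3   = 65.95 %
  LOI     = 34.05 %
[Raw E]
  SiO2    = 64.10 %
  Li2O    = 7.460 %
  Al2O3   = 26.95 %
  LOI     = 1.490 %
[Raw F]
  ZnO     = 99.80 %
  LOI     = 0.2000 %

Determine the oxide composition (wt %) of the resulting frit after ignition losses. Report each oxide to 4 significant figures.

In-progress results are displayed, rounded to four significant figures, as written. Full float precision is maintained at each step. Each reported number takes just one rounding; all derived quantities, which include the totals, the yield, the six compositions, LOI, glass mass, are recomputed at full precision, precisely as stated by the problem or answer text, starting from the weights at 878.8 kg of glass.
Oxide masses out of the charge:
  B2O3: 23.34·0.3960 = 9.243 kg
  ZnO: 56.33·0.9980 = 56.22 kg
  SiO2: 72.77·0.5164 + 635.7·0.6410 = 445.1 kg
  Li2O: 635.7·0.07460 = 47.42 kg
  Al2O3: 43.88·0.6595 + 635.7·0.2695 = 200.3 kg
  CaO: 72.77·0.4806 + 140.6·0.5634 + 23.34·0.2730 = 120.6 kg
LOI: 72.77·0.003000 + 140.6·0.4366 + 23.34·0.3310 + 43.88·0.3405 + 635.7·0.01490 + 56.33·0.002000 = 93.86 kg
batch − LOI leaves glass = 972.6 − 93.86 = 878.8 kg (= Σ oxide masses)
wt %: oxide over glass, times 100

Glass mass = 878.8 kg (batch 972.6 − LOI 93.86).
Composition: B2O3 1.052%, ZnO 6.397%, SiO2 50.65%, Li2O 5.397%, Al2O3 22.79%, CaO 13.72%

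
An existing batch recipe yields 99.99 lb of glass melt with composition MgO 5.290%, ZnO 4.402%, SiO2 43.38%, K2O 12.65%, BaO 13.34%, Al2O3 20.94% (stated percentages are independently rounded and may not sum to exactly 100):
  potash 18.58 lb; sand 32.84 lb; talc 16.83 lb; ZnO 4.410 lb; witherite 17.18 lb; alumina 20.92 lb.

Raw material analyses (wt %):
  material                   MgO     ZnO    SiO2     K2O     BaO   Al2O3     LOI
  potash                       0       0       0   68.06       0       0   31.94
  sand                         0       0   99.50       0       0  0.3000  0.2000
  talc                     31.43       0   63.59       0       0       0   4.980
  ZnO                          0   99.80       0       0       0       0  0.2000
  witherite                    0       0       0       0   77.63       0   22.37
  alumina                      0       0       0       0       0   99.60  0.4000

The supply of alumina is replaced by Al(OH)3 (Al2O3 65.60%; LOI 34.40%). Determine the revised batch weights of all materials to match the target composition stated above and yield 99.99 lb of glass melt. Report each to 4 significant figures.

Revised batch per 99.99 lb glass melt:
  potash: 18.58 lb
  sand: 32.84 lb
  talc: 16.83 lb
  ZnO: 4.410 lb
  witherite: 17.18 lb
  Al(OH)3: 31.77 lb
Total batch = 121.6 lb; LOI loss = 21.62 lb

All internal work holds exact precision from first step to last. Intermediates appear rounded to four significant figures between the steps. Every reported value is rounded exactly once — all derived quantities, which include the six compositions, the totals, glass mass, the yield, LOI, are carried in full float precision, as written in either problem or answer, from the batch weights per 99.99 lb of glass.
Target oxide masses per 99.99 lb glass melt:
  MgO: 5.290% × 99.99 = 5.289 lb
  ZnO: 4.402% × 99.99 = 4.402 lb
  SiO2: 43.38% × 99.99 = 43.38 lb
  K2O: 12.65% × 99.99 = 12.65 lb
  BaO: 13.34% × 99.99 = 13.34 lb
  Al2O3: 20.94% × 99.99 = 20.94 lb
Checking each oxide sum per the reported batch figures, at the basis given (target by target, the sums agree once rounding is allowed for):
  MgO: 16.83·0.3143 = 5.290 lb (target 5.289 lb)
  ZnO: 4.410·0.9980 = 4.401 lb (target 4.402 lb)
  SiO2: 32.84·0.9950 + 16.83·0.6359 = 43.38 lb (target 43.38 lb)
  K2O: 18.58·0.6806 = 12.65 lb (target 12.65 lb)
  BaO: 17.18·0.7763 = 13.34 lb (target 13.34 lb)
  Al2O3: 32.84·0.003000 + 31.77·0.6560 = 20.94 lb (target 20.94 lb)
Mass balance on the glass: total charge less LOI = 99.99 lb (summing oxide targets gives 99.99 lb; versus the stated basis of 99.99 lb — any gap is answer rounding).
Adding the batch up: Σ batch = 121.6 lb; the LOI term Σ batch·LOI equals 21.62 lb; yield: glass divided by total = 82.22%.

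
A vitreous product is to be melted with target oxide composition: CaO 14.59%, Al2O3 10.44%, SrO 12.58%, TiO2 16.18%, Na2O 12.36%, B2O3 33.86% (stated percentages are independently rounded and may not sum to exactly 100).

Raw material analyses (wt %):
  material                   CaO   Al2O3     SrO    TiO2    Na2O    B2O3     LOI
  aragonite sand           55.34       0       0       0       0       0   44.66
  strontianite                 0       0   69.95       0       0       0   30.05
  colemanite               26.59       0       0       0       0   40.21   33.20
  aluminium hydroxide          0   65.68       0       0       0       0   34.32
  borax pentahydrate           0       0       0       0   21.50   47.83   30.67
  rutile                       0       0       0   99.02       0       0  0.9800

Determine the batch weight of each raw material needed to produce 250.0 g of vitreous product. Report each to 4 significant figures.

Batch per 250.0 g vitreous product:
  aragonite sand: 46.90 g
  strontianite: 44.96 g
  colemanite: 39.56 g
  aluminium hydroxide: 39.74 g
  borax pentahydrate: 143.7 g
  rutile: 40.85 g
Total batch = 355.7 g; LOI loss = 105.7 g; yield = 70.28%

Intermediates are displayed, rounded to four significant figures, alongside each step — the whole derivation carries exact precision through the solve — a single rounding produces every reported number. All derived quantities, which include the yield, six oxide percentages, LOI, the totals, net glass mass, are rebuilt in full precision, exactly as printed in the question or the answer, from the batch weights for 250.0 g of glass.
Target oxide masses per 250.0 g vitreous product:
  CaO: 14.59% × 250.0 = 36.48 g
  Al2O3: 10.44% × 250.0 = 26.10 g
  SrO: 12.58% × 250.0 = 31.45 g
  TiO2: 16.18% × 250.0 = 40.45 g
  Na2O: 12.36% × 250.0 = 30.90 g
  B2O3: 33.86% × 250.0 = 84.65 g
Balance tally, oxide-wise, per the reported batch figures, under the basis named above (delivered sums recover each target once rounding is allowed for):
  CaO: 46.90·0.5534 + 39.56·0.2659 = 36.47 g (target 36.48 g)
  Al2O3: 39.74·0.6568 = 26.10 g (target 26.10 g)
  SrO: 44.96·0.6995 = 31.45 g (target 31.45 g)
  TiO2: 40.85·0.9902 = 40.45 g (target 40.45 g)
  Na2O: 143.7·0.2150 = 30.90 g (target 30.90 g)
  B2O3: 39.56·0.4021 + 143.7·0.4783 = 84.64 g (target 84.65 g)
Glass-mass sanity pass: batch Σ − ignition loss = 250.0 g (oxide target masses add up to 250.0 g; with the basis standing at 250.0 g — a pure rounding effect).
Adding the batch up: Σ batch = 355.7 g; LOI loss = Σ batch·LOI = 105.7 g; as yield: glass ÷ batch → 70.28%.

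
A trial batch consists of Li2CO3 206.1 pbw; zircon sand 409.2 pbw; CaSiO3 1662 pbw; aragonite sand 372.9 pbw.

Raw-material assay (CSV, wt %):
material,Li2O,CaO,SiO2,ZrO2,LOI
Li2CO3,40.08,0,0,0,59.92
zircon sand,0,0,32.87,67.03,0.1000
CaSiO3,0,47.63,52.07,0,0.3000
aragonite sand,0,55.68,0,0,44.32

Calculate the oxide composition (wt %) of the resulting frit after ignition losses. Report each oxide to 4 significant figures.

Glass mass = 2356 pbw (batch 2650 − LOI 294.2).
Composition: Li2O 3.506%, CaO 42.41%, SiO2 42.44%, ZrO2 11.64%

The working math keeps full precision from first step to last. Values along the way appear, with 4-significant-digit rounding, on the page — exactly one rounding goes into every reported value — all derived quantities (glass mass, ignition loss, yield, the totals, four oxide percentages) are computed in exact precision using the weight values for 2356 pbw of glass, as they appear in the problem or answer text.
Delivered oxide masses:
  Li2O: 206.1·0.4008 = 82.60 pbw
  CaO: 1662·0.4763 + 372.9·0.5568 = 999.2 pbw
  SiO2: 409.2·0.3287 + 1662·0.5207 = 999.9 pbw
  ZrO2: 409.2·0.6703 = 274.3 pbw
LOI: 206.1·0.5992 + 409.2·0.001000 + 1662·0.003000 + 372.9·0.4432 = 294.2 pbw
batch − LOI leaves glass = 2650 − 294.2 = 2356 pbw (equal to the oxide-mass sum)
percent by weight: oxide/glass ×100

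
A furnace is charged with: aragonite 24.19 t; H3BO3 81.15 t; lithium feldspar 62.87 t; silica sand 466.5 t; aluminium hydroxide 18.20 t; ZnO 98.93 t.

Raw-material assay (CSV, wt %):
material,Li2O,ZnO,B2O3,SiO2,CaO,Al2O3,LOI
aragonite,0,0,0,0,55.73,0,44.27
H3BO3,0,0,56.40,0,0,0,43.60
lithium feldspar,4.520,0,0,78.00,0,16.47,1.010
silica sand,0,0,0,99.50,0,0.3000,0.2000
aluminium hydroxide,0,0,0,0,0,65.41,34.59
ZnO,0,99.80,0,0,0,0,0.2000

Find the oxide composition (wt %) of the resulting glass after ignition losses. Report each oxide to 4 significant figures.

Glass mass = 697.7 t (batch 751.8 − LOI 54.15).
Composition: Li2O 0.4073%, ZnO 14.15%, B2O3 6.560%, SiO2 73.56%, CaO 1.932%, Al2O3 3.391%

Mid-chain values appear with 4-significant-figure rounding when written out; full precision is held in every operation; every reported result takes exactly one rounding — the derived quantities, including yield, net glass mass, totals, LOI, six oxide percentages, are recomputed from the weighed amounts per 697.7 t of glass at full precision, as written in the problem or the answer.
Delivered oxide masses:
  Li2O: 62.87·0.04520 = 2.842 t
  ZnO: 98.93·0.9980 = 98.73 t
  B2O3: 81.15·0.5640 = 45.77 t
  SiO2: 62.87·0.7800 + 466.5·0.9950 = 513.2 t
  CaO: 24.19·0.5573 = 13.48 t
  Al2O3: 62.87·0.1647 + 466.5·0.003000 + 18.20·0.6541 = 23.66 t
LOI: 24.19·0.4427 + 81.15·0.4360 + 62.87·0.01010 + 466.5·0.002000 + 18.20·0.3459 + 98.93·0.002000 = 54.15 t
Net of LOI, the glass mass = 751.8 − 54.15 = 697.7 t (= Σ oxide masses)
percent by weight: oxide/glass ×100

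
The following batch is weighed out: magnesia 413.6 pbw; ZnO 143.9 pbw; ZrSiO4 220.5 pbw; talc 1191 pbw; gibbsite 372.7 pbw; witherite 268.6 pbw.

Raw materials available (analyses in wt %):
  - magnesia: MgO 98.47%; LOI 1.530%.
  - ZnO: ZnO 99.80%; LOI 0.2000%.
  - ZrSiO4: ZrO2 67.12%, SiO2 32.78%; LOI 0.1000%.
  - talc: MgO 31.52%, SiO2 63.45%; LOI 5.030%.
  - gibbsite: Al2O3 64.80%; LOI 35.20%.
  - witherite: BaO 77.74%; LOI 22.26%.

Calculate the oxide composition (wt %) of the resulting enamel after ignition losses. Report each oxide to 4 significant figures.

Every computation carries full precision through every step; intermediates are displayed, with 4-significant-figure rounding, as written. Every reported number sees exactly one rounding — derived quantities are computed at full float precision (LOI, net glass mass, yield, totals, six oxide percentages) from the batch weights per 2353 pbw of glass, as set out in question or answer.
Mass of each oxide from the mix:
  BaO: 268.6·0.7774 = 208.8 pbw
  MgO: 413.6·0.9847 + 1191·0.3152 = 782.7 pbw
  ZrO2: 220.5·0.6712 = 148.0 pbw
  SiO2: 220.5·0.3278 + 1191·0.6345 = 828.0 pbw
  Al2O3: 372.7·0.6480 = 241.5 pbw
  ZnO: 143.9·0.9980 = 143.6 pbw
LOI: 413.6·0.01530 + 143.9·0.002000 + 220.5·0.001000 + 1191·0.05030 + 372.7·0.3520 + 268.6·0.2226 = 257.7 pbw
Glass = total batch minus LOI = 2610 − 257.7 = 2353 pbw (= Σ oxide masses)
each oxide over glass, ×100, is wt %

Glass mass = 2353 pbw (batch 2610 − LOI 257.7).
Composition: BaO 8.876%, MgO 33.27%, ZrO2 6.291%, SiO2 35.19%, Al2O3 10.27%, ZnO 6.104%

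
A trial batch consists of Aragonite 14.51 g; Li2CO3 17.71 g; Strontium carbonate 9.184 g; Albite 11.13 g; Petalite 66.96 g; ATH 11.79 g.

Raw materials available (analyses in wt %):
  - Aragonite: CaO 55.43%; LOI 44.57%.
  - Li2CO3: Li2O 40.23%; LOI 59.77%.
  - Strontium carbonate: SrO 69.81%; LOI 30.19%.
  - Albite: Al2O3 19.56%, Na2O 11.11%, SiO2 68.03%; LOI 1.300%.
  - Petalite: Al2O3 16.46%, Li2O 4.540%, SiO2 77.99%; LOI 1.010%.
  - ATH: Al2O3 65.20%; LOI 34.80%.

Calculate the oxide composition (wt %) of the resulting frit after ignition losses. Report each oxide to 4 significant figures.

All internal work runs at full precision from first step to last; working values are displayed (rounded to 4 significant digits) on the page — each reported value takes exactly one rounding; all derived quantities, including the totals, the six compositions, LOI, glass mass, yield, are carried starting from the weights for 106.5 g of glass at full float precision, exactly as shown in question or answer.
Oxide masses out of the charge:
  CaO: 14.51·0.5543 = 8.043 g
  Al2O3: 11.13·0.1956 + 66.96·0.1646 + 11.79·0.6520 = 20.89 g
  Na2O: 11.13·0.1111 = 1.237 g
  Li2O: 17.71·0.4023 + 66.96·0.04540 = 10.16 g
  SrO: 9.184·0.6981 = 6.411 g
  SiO2: 11.13·0.6803 + 66.96·0.7799 = 59.79 g
LOI: 14.51·0.4457 + 17.71·0.5977 + 9.184·0.3019 + 11.13·0.01300 + 66.96·0.01010 + 11.79·0.3480 = 24.75 g
Glass = total batch minus LOI = 131.3 − 24.75 = 106.5 g (= Σ oxide masses)
each oxide over glass, ×100, is wt %

Glass mass = 106.5 g (batch 131.3 − LOI 24.75).
Composition: CaO 7.550%, Al2O3 19.60%, Na2O 1.161%, Li2O 9.541%, SrO 6.018%, SiO2 56.13%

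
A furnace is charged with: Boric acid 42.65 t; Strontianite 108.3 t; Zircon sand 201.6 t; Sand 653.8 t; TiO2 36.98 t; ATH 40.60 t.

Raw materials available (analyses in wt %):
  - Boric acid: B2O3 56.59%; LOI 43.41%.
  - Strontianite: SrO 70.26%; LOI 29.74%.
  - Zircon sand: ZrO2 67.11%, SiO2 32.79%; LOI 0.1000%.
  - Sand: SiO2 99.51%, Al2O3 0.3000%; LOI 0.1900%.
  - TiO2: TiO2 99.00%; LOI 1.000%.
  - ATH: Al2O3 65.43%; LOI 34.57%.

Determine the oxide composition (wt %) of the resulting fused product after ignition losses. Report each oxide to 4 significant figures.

Glass mass = 1017 t (batch 1084 − LOI 66.57).
Composition: ZrO2 13.30%, SrO 7.479%, SiO2 70.45%, B2O3 2.372%, TiO2 3.599%, Al2O3 2.804%

Mid-chain values are shown, rounded to 4 significant digits, in the working; each numeric step holds exact precision throughout. Every reported figure is rounded only once; derived quantities are rebuilt in full precision (totals, the six compositions, the yield, LOI, glass mass) from the batch weights on 1017 t of glass exactly as printed in the problem or answer text.
What the batch supplies per oxide:
  ZrO2: 201.6·0.6711 = 135.3 t
  SrO: 108.3·0.7026 = 76.09 t
  SiO2: 201.6·0.3279 + 653.8·0.9951 = 716.7 t
  B2O3: 42.65·0.5659 = 24.14 t
  TiO2: 36.98·0.9900 = 36.61 t
  Al2O3: 653.8·0.003000 + 40.60·0.6543 = 28.53 t
LOI: 42.65·0.4341 + 108.3·0.2974 + 201.6·0.001000 + 653.8·0.001900 + 36.98·0.01000 + 40.60·0.3457 = 66.57 t
Resulting glass, batch − LOI: 1084 − 66.57 = 1017 t (consistent with Σ oxide mass)
percent by weight: oxide/glass ×100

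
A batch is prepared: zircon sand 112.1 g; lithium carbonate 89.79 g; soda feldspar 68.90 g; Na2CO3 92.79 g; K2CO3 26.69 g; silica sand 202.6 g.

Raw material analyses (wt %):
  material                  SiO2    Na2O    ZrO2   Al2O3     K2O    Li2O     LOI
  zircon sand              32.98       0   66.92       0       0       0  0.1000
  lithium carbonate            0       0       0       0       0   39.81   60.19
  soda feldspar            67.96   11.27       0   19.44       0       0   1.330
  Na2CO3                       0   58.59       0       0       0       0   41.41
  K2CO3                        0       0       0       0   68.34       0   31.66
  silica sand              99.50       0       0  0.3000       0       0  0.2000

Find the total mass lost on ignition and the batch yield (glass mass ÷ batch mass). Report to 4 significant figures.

In-progress results appear rounded to four significant figures on the page; each numeric step keeps full precision all the way through; a single rounding completes each reported number; all derived quantities, which include yield, net glass mass, the totals, LOI, six oxide percentages, are computed in full float precision, as they appear in the problem or the answer, starting from the weights for 490.5 g of glass.
Material-by-material LOI:
  zircon sand: 112.1 × 0.001000 = 0.1121 g
  lithium carbonate: 89.79 × 0.6019 = 54.04 g
  soda feldspar: 68.90 × 0.01330 = 0.9164 g
  Na2CO3: 92.79 × 0.4141 = 38.42 g
  K2CO3: 26.69 × 0.3166 = 8.450 g
  silica sand: 202.6 × 0.002000 = 0.4052 g
Total LOI = 102.4 g
Glass = batch − LOI = 592.9 − 102.4 = 490.5 g

LOI loss = 102.4 g; glass = 490.5 g; yield = 82.74%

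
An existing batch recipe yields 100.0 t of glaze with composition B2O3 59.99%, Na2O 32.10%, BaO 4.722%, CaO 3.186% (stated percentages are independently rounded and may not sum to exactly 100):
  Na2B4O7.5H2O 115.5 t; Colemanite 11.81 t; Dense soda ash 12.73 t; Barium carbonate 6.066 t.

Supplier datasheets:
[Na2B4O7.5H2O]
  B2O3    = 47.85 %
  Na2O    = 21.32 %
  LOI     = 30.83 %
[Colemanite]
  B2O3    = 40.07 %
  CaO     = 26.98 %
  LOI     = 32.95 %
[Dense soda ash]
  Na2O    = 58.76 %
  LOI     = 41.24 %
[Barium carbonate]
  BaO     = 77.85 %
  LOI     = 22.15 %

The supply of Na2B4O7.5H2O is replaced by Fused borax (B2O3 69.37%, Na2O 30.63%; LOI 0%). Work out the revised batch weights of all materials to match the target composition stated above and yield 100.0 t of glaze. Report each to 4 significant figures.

Rounding to 4 significant figures extends to each working value as printed. The whole derivation keeps exact precision in all steps. A single rounding yields every reported result; the derived quantities are recomputed from the batch weights for 100.0 t of glass at full precision (glass mass, the yield, the totals, LOI, four oxide percentages) as quoted within problem or answer.
Target masses of each oxide per 100.0 t glaze:
  B2O3: 59.99% × 100.0 = 59.99 t
  Na2O: 32.10% × 100.0 = 32.10 t
  BaO: 4.722% × 100.0 = 4.722 t
  CaO: 3.186% × 100.0 = 3.186 t
Sums-versus-targets review working from each reported weight, relative to the basis at hand (delivered sums recover each target modulo rounding of the values):
  B2O3: 79.66·0.6937 + 11.81·0.4007 = 59.99 t (target 59.99 t)
  Na2O: 79.66·0.3063 + 13.11·0.5876 = 32.10 t (target 32.10 t)
  BaO: 6.066·0.7785 = 4.722 t (target 4.722 t)
  CaO: 11.81·0.2698 = 3.186 t (target 3.186 t)
Glass-mass sanity pass: batch Σ − ignition loss = 100.0 t (the targets, summed, come to 100.0 t; stated basis 100.0 t — deltas are rounding alone).
Summing the batch: Σ batch = 110.6 t; LOI removed, Σ of batch·LOI: 10.64 t; glass ÷ batch gives a yield of 90.38%.

Revised batch per 100.0 t glaze:
  Fused borax: 79.66 t
  Colemanite: 11.81 t
  Dense soda ash: 13.11 t
  Barium carbonate: 6.066 t
Total batch = 110.6 t; LOI loss = 10.64 t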